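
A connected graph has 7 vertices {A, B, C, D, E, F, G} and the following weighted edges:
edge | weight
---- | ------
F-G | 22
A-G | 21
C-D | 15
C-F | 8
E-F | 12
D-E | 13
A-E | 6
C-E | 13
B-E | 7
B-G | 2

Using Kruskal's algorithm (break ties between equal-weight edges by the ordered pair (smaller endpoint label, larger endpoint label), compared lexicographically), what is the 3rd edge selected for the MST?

Sort edges by weight, then run Kruskal:
B-G (2): add — endpoints in different components.
A-E (6): add — endpoints in different components.
B-E (7): add — endpoints in different components.
C-F (8): add — endpoints in different components.
E-F (12): add — endpoints in different components.
C-E (13): skip — C and E already connected.
D-E (13): add — endpoints in different components.
The 3rd edge added is B-E.

B-E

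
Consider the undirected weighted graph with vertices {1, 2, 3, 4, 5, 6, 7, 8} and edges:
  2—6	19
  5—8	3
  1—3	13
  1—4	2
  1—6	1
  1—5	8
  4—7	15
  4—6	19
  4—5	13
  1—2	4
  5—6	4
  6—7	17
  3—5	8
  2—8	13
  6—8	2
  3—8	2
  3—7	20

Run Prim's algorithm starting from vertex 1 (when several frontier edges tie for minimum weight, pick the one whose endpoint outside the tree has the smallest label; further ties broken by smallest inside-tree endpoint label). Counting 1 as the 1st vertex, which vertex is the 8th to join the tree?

Grow the tree from 1 using Prim:
Step 1: cheapest edge leaving the tree is 1—6 (1); add 6.
Step 2: cheapest edge leaving the tree is 1—4 (2); add 4.
Step 3: cheapest edge leaving the tree is 6—8 (2); add 8.
Step 4: cheapest edge leaving the tree is 3—8 (2); add 3.
Step 5: cheapest edge leaving the tree is 5—8 (3); add 5.
Step 6: cheapest edge leaving the tree is 1—2 (4); add 2.
Step 7: cheapest edge leaving the tree is 4—7 (15); add 7.
Vertex order: 1, 6, 4, 8, 3, 5, 2, 7. The 8th vertex is 7.

7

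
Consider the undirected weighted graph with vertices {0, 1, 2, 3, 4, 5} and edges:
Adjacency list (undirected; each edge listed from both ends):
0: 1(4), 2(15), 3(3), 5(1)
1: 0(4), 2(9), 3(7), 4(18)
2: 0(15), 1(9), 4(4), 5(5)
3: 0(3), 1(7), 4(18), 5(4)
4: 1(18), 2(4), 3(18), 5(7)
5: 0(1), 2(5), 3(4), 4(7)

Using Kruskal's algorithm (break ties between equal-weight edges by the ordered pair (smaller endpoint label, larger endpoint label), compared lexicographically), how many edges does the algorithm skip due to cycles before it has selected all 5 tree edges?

1

Sort edges by weight, then run Kruskal:
0–5 (1): add — endpoints in different components.
0–3 (3): add — endpoints in different components.
0–1 (4): add — endpoints in different components.
2–4 (4): add — endpoints in different components.
3–5 (4): skip — 3 and 5 already connected.
2–5 (5): add — endpoints in different components.
Edges rejected before the tree was complete: 1.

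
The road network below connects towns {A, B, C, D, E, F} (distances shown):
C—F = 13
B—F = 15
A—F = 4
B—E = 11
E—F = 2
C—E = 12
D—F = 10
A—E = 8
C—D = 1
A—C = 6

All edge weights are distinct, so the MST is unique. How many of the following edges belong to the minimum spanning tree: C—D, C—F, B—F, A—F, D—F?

2

Sort edges by weight, then run Kruskal:
C—D (1): add — endpoints in different components.
E—F (2): add — endpoints in different components.
A—F (4): add — endpoints in different components.
A—C (6): add — endpoints in different components.
A—E (8): skip — A and E already connected.
D—F (10): skip — D and F already connected.
B—E (11): add — endpoints in different components.
MST edge set: {C—D, E—F, A—F, A—C, B—E}.
Of the listed edges, {C—D, A—F} are in the MST → 2.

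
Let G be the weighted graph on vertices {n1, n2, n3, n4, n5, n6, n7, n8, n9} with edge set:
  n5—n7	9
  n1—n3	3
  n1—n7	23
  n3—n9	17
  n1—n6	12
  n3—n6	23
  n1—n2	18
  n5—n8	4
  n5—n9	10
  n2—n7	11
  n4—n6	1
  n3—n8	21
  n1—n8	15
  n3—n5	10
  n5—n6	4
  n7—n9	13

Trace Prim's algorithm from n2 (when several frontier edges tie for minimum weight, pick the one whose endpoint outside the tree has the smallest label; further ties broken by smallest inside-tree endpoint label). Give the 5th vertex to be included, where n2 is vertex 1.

Prim, starting at n2.
Step 1: cheapest edge leaving the tree is n2—n7 (11); add n7.
Step 2: cheapest edge leaving the tree is n5—n7 (9); add n5.
Step 3: cheapest edge leaving the tree is n5—n6 (4); add n6.
Step 4: cheapest edge leaving the tree is n4—n6 (1); add n4.
Step 5: cheapest edge leaving the tree is n5—n8 (4); add n8.
Step 6: cheapest edge leaving the tree is n3—n5 (10); add n3.
Step 7: cheapest edge leaving the tree is n1—n3 (3); add n1.
Step 8: cheapest edge leaving the tree is n5—n9 (10); add n9.
Vertex order: n2, n7, n5, n6, n4, n8, n3, n1, n9. The 5th vertex is n4.

n4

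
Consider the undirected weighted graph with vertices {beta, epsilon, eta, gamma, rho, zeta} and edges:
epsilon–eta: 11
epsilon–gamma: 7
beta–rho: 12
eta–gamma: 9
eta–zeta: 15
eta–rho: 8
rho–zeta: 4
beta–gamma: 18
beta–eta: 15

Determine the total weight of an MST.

40

Sort edges by weight, then run Kruskal:
rho–zeta (4): add. Components now {epsilon} {rho,zeta} {gamma} {beta} {eta}
epsilon–gamma (7): add. Components now {epsilon,gamma} {rho,zeta} {beta} {eta}
eta–rho (8): add. Components now {epsilon,gamma} {eta,rho,zeta} {beta}
eta–gamma (9): add. Components now {epsilon,eta,gamma,rho,zeta} {beta}
epsilon–eta (11): skip — epsilon and eta already connected.
beta–rho (12): add. Components now {beta,epsilon,eta,gamma,rho,zeta}
MST edges: rho–zeta, epsilon–gamma, eta–rho, eta–gamma, beta–rho; total weight 4+7+8+9+12 = 40.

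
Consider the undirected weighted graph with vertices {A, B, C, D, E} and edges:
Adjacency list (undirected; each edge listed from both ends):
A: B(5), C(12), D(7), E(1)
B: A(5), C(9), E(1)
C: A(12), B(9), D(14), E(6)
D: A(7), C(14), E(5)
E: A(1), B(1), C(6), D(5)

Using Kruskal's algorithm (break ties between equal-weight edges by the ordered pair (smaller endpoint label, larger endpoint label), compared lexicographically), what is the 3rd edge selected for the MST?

D-E

Kruskal: consider edges lightest-first.
A—E (1): add — endpoints in different components.
B—E (1): add — endpoints in different components.
A—B (5): skip — A and B already connected.
D—E (5): add — endpoints in different components.
C—E (6): add — endpoints in different components.
The 3rd edge added is D—E.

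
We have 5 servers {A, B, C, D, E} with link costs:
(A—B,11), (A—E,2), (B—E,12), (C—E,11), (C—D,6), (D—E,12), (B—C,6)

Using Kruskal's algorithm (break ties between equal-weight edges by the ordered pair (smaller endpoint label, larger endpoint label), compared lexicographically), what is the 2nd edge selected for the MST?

B-C

Sort edges by weight, then run Kruskal:
A—E (2): add. Components now {A,E} {B} {C} {D}
B—C (6): add. Components now {A,E} {B,C} {D}
C—D (6): add. Components now {A,E} {B,C,D}
A—B (11): add. Components now {A,B,C,D,E}
The 2nd edge added is B—C.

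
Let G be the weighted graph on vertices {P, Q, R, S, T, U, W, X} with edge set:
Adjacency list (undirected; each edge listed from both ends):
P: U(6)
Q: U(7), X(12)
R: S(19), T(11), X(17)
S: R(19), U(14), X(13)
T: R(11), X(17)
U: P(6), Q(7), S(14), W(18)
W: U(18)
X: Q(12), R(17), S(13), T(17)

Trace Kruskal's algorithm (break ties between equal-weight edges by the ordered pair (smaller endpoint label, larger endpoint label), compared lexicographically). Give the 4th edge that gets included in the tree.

Q-X

Sort edges by weight, then run Kruskal:
P—U (6): add — endpoints in different components.
Q—U (7): add — endpoints in different components.
R—T (11): add — endpoints in different components.
Q—X (12): add — endpoints in different components.
S—X (13): add — endpoints in different components.
S—U (14): skip — U and S already connected.
R—X (17): add — endpoints in different components.
T—X (17): skip — T and X already connected.
U—W (18): add — endpoints in different components.
The 4th edge added is Q—X.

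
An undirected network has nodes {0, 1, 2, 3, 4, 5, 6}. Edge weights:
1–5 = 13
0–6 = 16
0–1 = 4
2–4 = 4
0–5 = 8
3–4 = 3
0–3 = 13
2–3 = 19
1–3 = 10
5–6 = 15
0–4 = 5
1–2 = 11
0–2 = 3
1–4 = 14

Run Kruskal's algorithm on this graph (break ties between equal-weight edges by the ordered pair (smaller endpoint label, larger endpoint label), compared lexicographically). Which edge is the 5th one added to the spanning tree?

0-5

Sort edges by weight, then run Kruskal:
0–2 (3): add. Components now {0,2} {1} {3} {4} {5} {6}
3–4 (3): add. Components now {0,2} {1} {3,4} {5} {6}
0–1 (4): add. Components now {0,1,2} {3,4} {5} {6}
2–4 (4): add. Components now {0,1,2,3,4} {5} {6}
0–4 (5): skip — 0 and 4 already connected.
0–5 (8): add. Components now {0,1,2,3,4,5} {6}
1–3 (10): skip — 1 and 3 already connected.
1–2 (11): skip — 1 and 2 already connected.
0–3 (13): skip — 0 and 3 already connected.
1–5 (13): skip — 1 and 5 already connected.
1–4 (14): skip — 1 and 4 already connected.
5–6 (15): add. Components now {0,1,2,3,4,5,6}
The 5th edge added is 0–5.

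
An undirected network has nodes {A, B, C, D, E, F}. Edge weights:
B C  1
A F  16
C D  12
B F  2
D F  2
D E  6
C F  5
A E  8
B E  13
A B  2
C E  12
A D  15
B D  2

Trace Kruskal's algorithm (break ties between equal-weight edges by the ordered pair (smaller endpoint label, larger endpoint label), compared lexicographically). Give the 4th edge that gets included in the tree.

Kruskal: consider edges lightest-first.
B C (1): add — endpoints in different components.
A B (2): add — endpoints in different components.
B D (2): add — endpoints in different components.
B F (2): add — endpoints in different components.
D F (2): skip — D and F already connected.
C F (5): skip — C and F already connected.
D E (6): add — endpoints in different components.
The 4th edge added is B F.

B-F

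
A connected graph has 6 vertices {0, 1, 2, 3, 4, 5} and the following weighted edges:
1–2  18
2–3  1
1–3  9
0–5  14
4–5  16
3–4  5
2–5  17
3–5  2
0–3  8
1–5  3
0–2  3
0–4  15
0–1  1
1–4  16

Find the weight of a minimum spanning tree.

Grow the tree from 4 using Prim:
Step 1: cheapest edge leaving the tree is 3–4 (5); add 3.
Step 2: cheapest edge leaving the tree is 2–3 (1); add 2.
Step 3: cheapest edge leaving the tree is 3–5 (2); add 5.
Step 4: cheapest edge leaving the tree is 0–2 (3); add 0.
Step 5: cheapest edge leaving the tree is 0–1 (1); add 1.
MST edges: 3–4, 2–3, 3–5, 0–2, 0–1; total weight 5+1+2+3+1 = 12.

12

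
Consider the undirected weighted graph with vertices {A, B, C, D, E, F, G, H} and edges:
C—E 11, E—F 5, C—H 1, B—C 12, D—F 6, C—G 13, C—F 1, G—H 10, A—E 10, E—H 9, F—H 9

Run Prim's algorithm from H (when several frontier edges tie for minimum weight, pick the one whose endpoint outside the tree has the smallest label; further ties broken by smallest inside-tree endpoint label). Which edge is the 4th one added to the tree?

D-F

Prim, starting at H.
Step 1: cheapest edge leaving the tree is C—H (1); add C.
Step 2: cheapest edge leaving the tree is C—F (1); add F.
Step 3: cheapest edge leaving the tree is E—F (5); add E.
Step 4: cheapest edge leaving the tree is D—F (6); add D.
Step 5: cheapest edge leaving the tree is A—E (10); add A.
Step 6: cheapest edge leaving the tree is G—H (10); add G.
Step 7: cheapest edge leaving the tree is B—C (12); add B.
The 4th edge added is D—F.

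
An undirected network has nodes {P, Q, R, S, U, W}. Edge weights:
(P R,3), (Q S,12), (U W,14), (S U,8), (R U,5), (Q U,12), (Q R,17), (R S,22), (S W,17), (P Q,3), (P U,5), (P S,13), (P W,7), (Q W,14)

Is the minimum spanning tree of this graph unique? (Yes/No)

No

Sort edges by weight, then run Kruskal:
P Q (3): add — endpoints in different components.
P R (3): add — endpoints in different components.
P U (5): add — endpoints in different components.
R U (5): skip — U and R already connected.
P W (7): add — endpoints in different components.
S U (8): add — endpoints in different components.
Non-tree edge R U has weight 5, equal to the heaviest edge on its tree cycle — swapping gives another MST of the same weight. Not unique.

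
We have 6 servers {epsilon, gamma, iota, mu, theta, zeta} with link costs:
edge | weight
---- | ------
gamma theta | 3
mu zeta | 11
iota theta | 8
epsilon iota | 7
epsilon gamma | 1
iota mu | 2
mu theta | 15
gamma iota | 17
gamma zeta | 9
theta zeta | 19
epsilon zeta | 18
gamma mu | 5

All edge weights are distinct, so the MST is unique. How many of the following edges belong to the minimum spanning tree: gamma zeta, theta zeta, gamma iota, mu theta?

Sort edges by weight, then run Kruskal:
epsilon gamma (1): add — endpoints in different components.
iota mu (2): add — endpoints in different components.
gamma theta (3): add — endpoints in different components.
gamma mu (5): add — endpoints in different components.
epsilon iota (7): skip — iota and epsilon already connected.
iota theta (8): skip — iota and theta already connected.
gamma zeta (9): add — endpoints in different components.
MST edge set: {epsilon gamma, iota mu, gamma theta, gamma mu, gamma zeta}.
Of the listed edges, {gamma zeta} are in the MST → 1.

1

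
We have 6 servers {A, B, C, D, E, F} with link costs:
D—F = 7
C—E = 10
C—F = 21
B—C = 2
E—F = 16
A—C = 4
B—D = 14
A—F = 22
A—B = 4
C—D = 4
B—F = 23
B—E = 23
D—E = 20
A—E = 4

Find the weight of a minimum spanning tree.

Sort edges by weight, then run Kruskal:
B—C (2): add. Components now {A} {B,C} {D} {E} {F}
A—B (4): add. Components now {A,B,C} {D} {E} {F}
A—C (4): skip — A and C already connected.
A—E (4): add. Components now {A,B,C,E} {D} {F}
C—D (4): add. Components now {A,B,C,D,E} {F}
D—F (7): add. Components now {A,B,C,D,E,F}
MST edges: B—C, A—B, A—E, C—D, D—F; total weight 2+4+4+4+7 = 21.

21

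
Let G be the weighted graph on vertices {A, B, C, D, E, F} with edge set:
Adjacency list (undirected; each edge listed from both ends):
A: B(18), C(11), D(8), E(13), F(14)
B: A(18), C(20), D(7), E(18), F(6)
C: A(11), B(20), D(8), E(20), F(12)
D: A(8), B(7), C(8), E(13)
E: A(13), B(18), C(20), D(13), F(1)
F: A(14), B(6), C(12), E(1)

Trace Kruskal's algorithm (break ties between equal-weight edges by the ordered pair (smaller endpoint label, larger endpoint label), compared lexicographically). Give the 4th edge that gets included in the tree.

Kruskal: consider edges lightest-first.
E F (1): add — endpoints in different components.
B F (6): add — endpoints in different components.
B D (7): add — endpoints in different components.
A D (8): add — endpoints in different components.
C D (8): add — endpoints in different components.
The 4th edge added is A D.

A-D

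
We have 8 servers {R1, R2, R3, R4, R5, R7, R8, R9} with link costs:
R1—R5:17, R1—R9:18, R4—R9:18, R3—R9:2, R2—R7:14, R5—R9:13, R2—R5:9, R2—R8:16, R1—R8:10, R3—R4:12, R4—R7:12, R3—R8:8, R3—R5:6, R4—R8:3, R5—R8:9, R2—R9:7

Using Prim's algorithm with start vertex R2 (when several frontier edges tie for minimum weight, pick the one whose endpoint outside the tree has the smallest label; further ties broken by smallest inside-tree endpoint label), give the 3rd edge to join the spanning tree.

Prim's algorithm from R2:
Step 1: cheapest edge leaving the tree is R2—R9 (7); add R9.
Step 2: cheapest edge leaving the tree is R3—R9 (2); add R3.
Step 3: cheapest edge leaving the tree is R3—R5 (6); add R5.
Step 4: cheapest edge leaving the tree is R3—R8 (8); add R8.
Step 5: cheapest edge leaving the tree is R4—R8 (3); add R4.
Step 6: cheapest edge leaving the tree is R1—R8 (10); add R1.
Step 7: cheapest edge leaving the tree is R4—R7 (12); add R7.
The 3rd edge added is R3—R5.

R3-R5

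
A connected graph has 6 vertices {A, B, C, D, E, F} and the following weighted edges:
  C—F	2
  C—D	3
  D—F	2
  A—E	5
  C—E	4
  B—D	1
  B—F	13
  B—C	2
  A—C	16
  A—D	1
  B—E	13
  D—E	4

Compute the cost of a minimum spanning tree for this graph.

Sort edges by weight, then run Kruskal:
A—D (1): add. Components now {A,D} {B} {C} {E} {F}
B—D (1): add. Components now {A,B,D} {C} {E} {F}
B—C (2): add. Components now {A,B,C,D} {E} {F}
C—F (2): add. Components now {A,B,C,D,F} {E}
D—F (2): skip — D and F already connected.
C—D (3): skip — C and D already connected.
C—E (4): add. Components now {A,B,C,D,E,F}
MST edges: A—D, B—D, B—C, C—F, C—E; total weight 1+1+2+2+4 = 10.

10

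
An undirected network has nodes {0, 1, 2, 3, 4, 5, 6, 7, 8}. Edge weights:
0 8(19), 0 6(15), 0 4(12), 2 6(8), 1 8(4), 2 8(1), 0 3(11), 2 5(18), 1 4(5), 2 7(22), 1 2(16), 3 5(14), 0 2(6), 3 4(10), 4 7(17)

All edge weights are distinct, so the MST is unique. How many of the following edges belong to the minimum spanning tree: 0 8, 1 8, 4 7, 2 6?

Kruskal's algorithm — process edges by increasing weight (ties by edge label):
2 8 (1): add — endpoints in different components.
1 8 (4): add — endpoints in different components.
1 4 (5): add — endpoints in different components.
0 2 (6): add — endpoints in different components.
2 6 (8): add — endpoints in different components.
3 4 (10): add — endpoints in different components.
0 3 (11): skip — 0 and 3 already connected.
0 4 (12): skip — 0 and 4 already connected.
3 5 (14): add — endpoints in different components.
0 6 (15): skip — 0 and 6 already connected.
1 2 (16): skip — 1 and 2 already connected.
4 7 (17): add — endpoints in different components.
MST edge set: {2 8, 1 8, 1 4, 0 2, 2 6, 3 4, 3 5, 4 7}.
Of the listed edges, {1 8, 4 7, 2 6} are in the MST → 3.

3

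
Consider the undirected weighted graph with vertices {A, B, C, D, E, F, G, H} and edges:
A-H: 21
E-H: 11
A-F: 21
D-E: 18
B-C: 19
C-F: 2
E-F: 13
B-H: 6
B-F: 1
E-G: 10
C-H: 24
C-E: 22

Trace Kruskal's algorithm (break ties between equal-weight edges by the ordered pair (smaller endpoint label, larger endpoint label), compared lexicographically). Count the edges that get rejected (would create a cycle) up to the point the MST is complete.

2

Kruskal's algorithm — process edges by increasing weight (ties by edge label):
B-F (1): add — endpoints in different components.
C-F (2): add — endpoints in different components.
B-H (6): add — endpoints in different components.
E-G (10): add — endpoints in different components.
E-H (11): add — endpoints in different components.
E-F (13): skip — E and F already connected.
D-E (18): add — endpoints in different components.
B-C (19): skip — B and C already connected.
A-F (21): add — endpoints in different components.
Edges rejected before the tree was complete: 2.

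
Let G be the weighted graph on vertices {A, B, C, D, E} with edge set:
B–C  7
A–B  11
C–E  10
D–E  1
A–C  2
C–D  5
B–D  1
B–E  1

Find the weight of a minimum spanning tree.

Prim, starting at B.
Step 1: cheapest edge leaving the tree is B–D (1); add D.
Step 2: cheapest edge leaving the tree is B–E (1); add E.
Step 3: cheapest edge leaving the tree is C–D (5); add C.
Step 4: cheapest edge leaving the tree is A–C (2); add A.
MST edges: B–D, B–E, C–D, A–C; total weight 1+1+5+2 = 9.

9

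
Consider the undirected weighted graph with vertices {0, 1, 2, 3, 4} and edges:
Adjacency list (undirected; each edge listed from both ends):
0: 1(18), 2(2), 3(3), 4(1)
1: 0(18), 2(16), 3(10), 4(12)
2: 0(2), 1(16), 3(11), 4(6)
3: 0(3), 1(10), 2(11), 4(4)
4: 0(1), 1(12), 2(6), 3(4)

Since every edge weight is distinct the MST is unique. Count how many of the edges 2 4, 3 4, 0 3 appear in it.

Kruskal: consider edges lightest-first.
0 4 (1): add. Components now {0,4} {1} {2} {3}
0 2 (2): add. Components now {0,2,4} {1} {3}
0 3 (3): add. Components now {0,2,3,4} {1}
3 4 (4): skip — 3 and 4 already connected.
2 4 (6): skip — 2 and 4 already connected.
1 3 (10): add. Components now {0,1,2,3,4}
MST edge set: {0 4, 0 2, 0 3, 1 3}.
Of the listed edges, {0 3} are in the MST → 1.

1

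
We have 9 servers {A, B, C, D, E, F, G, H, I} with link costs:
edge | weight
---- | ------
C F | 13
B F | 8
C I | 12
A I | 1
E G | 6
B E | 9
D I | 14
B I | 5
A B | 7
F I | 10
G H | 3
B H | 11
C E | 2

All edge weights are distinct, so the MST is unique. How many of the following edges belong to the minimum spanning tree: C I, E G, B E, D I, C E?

4

Kruskal's algorithm — process edges by increasing weight (ties by edge label):
A I (1): add — endpoints in different components.
C E (2): add — endpoints in different components.
G H (3): add — endpoints in different components.
B I (5): add — endpoints in different components.
E G (6): add — endpoints in different components.
A B (7): skip — A and B already connected.
B F (8): add — endpoints in different components.
B E (9): add — endpoints in different components.
F I (10): skip — F and I already connected.
B H (11): skip — B and H already connected.
C I (12): skip — C and I already connected.
C F (13): skip — C and F already connected.
D I (14): add — endpoints in different components.
MST edge set: {A I, C E, G H, B I, E G, B F, B E, D I}.
Of the listed edges, {E G, B E, D I, C E} are in the MST → 4.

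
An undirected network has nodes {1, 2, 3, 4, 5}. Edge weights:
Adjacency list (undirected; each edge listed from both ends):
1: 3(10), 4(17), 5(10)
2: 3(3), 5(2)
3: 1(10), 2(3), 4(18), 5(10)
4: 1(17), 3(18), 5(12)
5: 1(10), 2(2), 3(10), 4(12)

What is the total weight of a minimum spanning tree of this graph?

27

Grow the tree from 1 using Prim:
Step 1: frontier [1-3 10, 1-5 10, 1-4 17] → take 1-3 (10); add 3.
Step 2: frontier [1-5 10, 1-4 17, 2-3 3, 3-5 10, 3-4 18] → take 2-3 (3); add 2.
Step 3: frontier [1-5 10, 1-4 17, 2-5 2, 3-5 10, 3-4 18] → take 2-5 (2); add 5.
Step 4: frontier [1-4 17, 3-4 18, 4-5 12] → take 4-5 (12); add 4.
MST edges: 1-3, 2-3, 2-5, 4-5; total weight 10+3+2+12 = 27.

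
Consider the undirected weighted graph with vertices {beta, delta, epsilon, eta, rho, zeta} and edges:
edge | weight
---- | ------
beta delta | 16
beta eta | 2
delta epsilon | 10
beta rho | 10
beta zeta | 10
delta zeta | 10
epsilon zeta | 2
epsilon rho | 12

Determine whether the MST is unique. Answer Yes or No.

Kruskal's algorithm — process edges by increasing weight (ties by edge label):
beta eta (2): add. Components now {epsilon} {zeta} {beta,eta} {rho} {delta}
epsilon zeta (2): add. Components now {epsilon,zeta} {beta,eta} {rho} {delta}
beta rho (10): add. Components now {epsilon,zeta} {beta,eta,rho} {delta}
beta zeta (10): add. Components now {beta,epsilon,eta,rho,zeta} {delta}
delta epsilon (10): add. Components now {beta,delta,epsilon,eta,rho,zeta}
Non-tree edge delta zeta has weight 10, equal to the heaviest edge on its tree cycle — swapping gives another MST of the same weight. Not unique.

No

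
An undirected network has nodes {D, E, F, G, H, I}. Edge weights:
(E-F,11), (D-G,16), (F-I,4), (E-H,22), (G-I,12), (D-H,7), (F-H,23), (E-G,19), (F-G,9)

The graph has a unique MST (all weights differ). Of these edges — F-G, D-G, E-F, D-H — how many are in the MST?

Kruskal: consider edges lightest-first.
F-I (4): add — endpoints in different components.
D-H (7): add — endpoints in different components.
F-G (9): add — endpoints in different components.
E-F (11): add — endpoints in different components.
G-I (12): skip — G and I already connected.
D-G (16): add — endpoints in different components.
MST edge set: {F-I, D-H, F-G, E-F, D-G}.
Of the listed edges, {F-G, D-G, E-F, D-H} are in the MST → 4.

4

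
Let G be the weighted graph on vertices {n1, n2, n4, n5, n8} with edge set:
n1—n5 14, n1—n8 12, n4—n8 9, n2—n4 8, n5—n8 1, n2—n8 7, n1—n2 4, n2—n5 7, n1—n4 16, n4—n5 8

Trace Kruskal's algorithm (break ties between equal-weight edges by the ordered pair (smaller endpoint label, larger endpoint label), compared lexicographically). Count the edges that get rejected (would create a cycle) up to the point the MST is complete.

Sort edges by weight, then run Kruskal:
n5—n8 (1): add — endpoints in different components.
n1—n2 (4): add — endpoints in different components.
n2—n5 (7): add — endpoints in different components.
n2—n8 (7): skip — n8 and n2 already connected.
n2—n4 (8): add — endpoints in different components.
Edges rejected before the tree was complete: 1.

1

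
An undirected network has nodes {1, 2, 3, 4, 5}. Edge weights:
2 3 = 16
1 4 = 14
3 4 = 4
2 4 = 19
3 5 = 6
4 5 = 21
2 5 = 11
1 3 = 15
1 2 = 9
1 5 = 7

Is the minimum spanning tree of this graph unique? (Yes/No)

Kruskal: consider edges lightest-first.
3 4 (4): add — endpoints in different components.
3 5 (6): add — endpoints in different components.
1 5 (7): add — endpoints in different components.
1 2 (9): add — endpoints in different components.
Every non-tree edge has weight strictly greater than the heaviest edge on the tree path between its endpoints, so the MST is unique.

Yes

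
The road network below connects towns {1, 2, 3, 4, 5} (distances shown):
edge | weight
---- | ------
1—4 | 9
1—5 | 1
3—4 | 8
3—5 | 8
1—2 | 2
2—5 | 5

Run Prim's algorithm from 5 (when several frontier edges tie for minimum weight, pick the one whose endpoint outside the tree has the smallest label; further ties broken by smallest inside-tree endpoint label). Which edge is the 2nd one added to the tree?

1-2

Prim, starting at 5.
Step 1: frontier [1—5 1, 2—5 5, 3—5 8] → take 1—5 (1); add 1.
Step 2: frontier [1—2 2, 1—4 9, 2—5 5, 3—5 8] → take 1—2 (2); add 2.
Step 3: frontier [1—4 9, 3—5 8] → take 3—5 (8); add 3.
Step 4: frontier [1—4 9, 3—4 8] → take 3—4 (8); add 4.
The 2nd edge added is 1—2.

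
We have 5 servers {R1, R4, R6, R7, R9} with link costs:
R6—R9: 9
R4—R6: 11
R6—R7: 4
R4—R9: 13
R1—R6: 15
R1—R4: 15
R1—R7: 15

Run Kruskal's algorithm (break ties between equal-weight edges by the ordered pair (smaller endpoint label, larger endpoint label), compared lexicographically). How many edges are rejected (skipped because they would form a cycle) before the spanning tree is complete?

Sort edges by weight, then run Kruskal:
R6—R7 (4): add. Components now {R4} {R6,R7} {R1} {R9}
R6—R9 (9): add. Components now {R4} {R6,R7,R9} {R1}
R4—R6 (11): add. Components now {R4,R6,R7,R9} {R1}
R4—R9 (13): skip — R4 and R9 already connected.
R1—R4 (15): add. Components now {R1,R4,R6,R7,R9}
Edges rejected before the tree was complete: 1.

1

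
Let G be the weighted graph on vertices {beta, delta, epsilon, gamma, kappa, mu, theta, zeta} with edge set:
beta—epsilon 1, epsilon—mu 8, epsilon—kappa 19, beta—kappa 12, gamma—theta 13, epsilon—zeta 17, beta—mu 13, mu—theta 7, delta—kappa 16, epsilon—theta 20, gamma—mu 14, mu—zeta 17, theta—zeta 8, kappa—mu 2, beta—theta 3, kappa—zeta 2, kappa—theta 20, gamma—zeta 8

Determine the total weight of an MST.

39

Grow the tree from kappa using Prim:
Step 1: cheapest edge leaving the tree is kappa—mu (2); add mu.
Step 2: cheapest edge leaving the tree is kappa—zeta (2); add zeta.
Step 3: cheapest edge leaving the tree is mu—theta (7); add theta.
Step 4: cheapest edge leaving the tree is beta—theta (3); add beta.
Step 5: cheapest edge leaving the tree is beta—epsilon (1); add epsilon.
Step 6: cheapest edge leaving the tree is gamma—zeta (8); add gamma.
Step 7: cheapest edge leaving the tree is delta—kappa (16); add delta.
MST edges: kappa—mu, kappa—zeta, mu—theta, beta—theta, beta—epsilon, gamma—zeta, delta—kappa; total weight 2+2+7+3+1+8+16 = 39.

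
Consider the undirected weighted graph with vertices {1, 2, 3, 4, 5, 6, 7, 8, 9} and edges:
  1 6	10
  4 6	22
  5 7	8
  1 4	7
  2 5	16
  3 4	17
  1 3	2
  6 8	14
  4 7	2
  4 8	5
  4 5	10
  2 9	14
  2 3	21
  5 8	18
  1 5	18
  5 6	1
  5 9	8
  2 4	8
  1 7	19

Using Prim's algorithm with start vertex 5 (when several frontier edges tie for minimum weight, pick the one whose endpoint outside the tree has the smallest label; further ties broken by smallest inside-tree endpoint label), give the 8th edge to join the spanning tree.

Prim, starting at 5.
Step 1: cheapest edge leaving the tree is 5 6 (1); add 6.
Step 2: cheapest edge leaving the tree is 5 7 (8); add 7.
Step 3: cheapest edge leaving the tree is 4 7 (2); add 4.
Step 4: cheapest edge leaving the tree is 4 8 (5); add 8.
Step 5: cheapest edge leaving the tree is 1 4 (7); add 1.
Step 6: cheapest edge leaving the tree is 1 3 (2); add 3.
Step 7: cheapest edge leaving the tree is 2 4 (8); add 2.
Step 8: cheapest edge leaving the tree is 5 9 (8); add 9.
The 8th edge added is 5 9.

5-9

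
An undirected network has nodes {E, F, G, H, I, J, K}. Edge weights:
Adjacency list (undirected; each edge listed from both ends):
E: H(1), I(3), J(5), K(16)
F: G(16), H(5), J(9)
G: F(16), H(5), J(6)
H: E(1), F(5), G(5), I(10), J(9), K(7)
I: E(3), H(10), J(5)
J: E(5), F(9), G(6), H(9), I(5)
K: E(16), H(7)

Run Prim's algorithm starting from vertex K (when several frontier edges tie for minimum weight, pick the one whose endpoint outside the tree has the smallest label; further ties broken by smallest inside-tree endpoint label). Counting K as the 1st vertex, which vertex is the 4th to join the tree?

Prim's algorithm from K:
Step 1: cheapest edge leaving the tree is H—K (7); add H.
Step 2: cheapest edge leaving the tree is E—H (1); add E.
Step 3: cheapest edge leaving the tree is E—I (3); add I.
Step 4: cheapest edge leaving the tree is F—H (5); add F.
Step 5: cheapest edge leaving the tree is G—H (5); add G.
Step 6: cheapest edge leaving the tree is E—J (5); add J.
Vertex order: K, H, E, I, F, G, J. The 4th vertex is I.

I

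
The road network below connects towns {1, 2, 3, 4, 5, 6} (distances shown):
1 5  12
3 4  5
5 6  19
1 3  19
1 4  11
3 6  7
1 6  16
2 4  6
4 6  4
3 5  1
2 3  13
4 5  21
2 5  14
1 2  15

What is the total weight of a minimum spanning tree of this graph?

Kruskal's algorithm — process edges by increasing weight (ties by edge label):
3 5 (1): add — endpoints in different components.
4 6 (4): add — endpoints in different components.
3 4 (5): add — endpoints in different components.
2 4 (6): add — endpoints in different components.
3 6 (7): skip — 3 and 6 already connected.
1 4 (11): add — endpoints in different components.
MST edges: 3 5, 4 6, 3 4, 2 4, 1 4; total weight 1+4+5+6+11 = 27.

27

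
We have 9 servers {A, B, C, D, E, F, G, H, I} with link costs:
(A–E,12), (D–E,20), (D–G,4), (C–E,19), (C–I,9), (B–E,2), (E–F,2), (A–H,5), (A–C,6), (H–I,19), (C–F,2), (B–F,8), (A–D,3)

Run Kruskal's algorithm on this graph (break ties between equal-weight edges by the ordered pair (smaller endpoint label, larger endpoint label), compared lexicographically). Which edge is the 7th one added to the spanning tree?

A-C

Kruskal's algorithm — process edges by increasing weight (ties by edge label):
B–E (2): add — endpoints in different components.
C–F (2): add — endpoints in different components.
E–F (2): add — endpoints in different components.
A–D (3): add — endpoints in different components.
D–G (4): add — endpoints in different components.
A–H (5): add — endpoints in different components.
A–C (6): add — endpoints in different components.
B–F (8): skip — B and F already connected.
C–I (9): add — endpoints in different components.
The 7th edge added is A–C.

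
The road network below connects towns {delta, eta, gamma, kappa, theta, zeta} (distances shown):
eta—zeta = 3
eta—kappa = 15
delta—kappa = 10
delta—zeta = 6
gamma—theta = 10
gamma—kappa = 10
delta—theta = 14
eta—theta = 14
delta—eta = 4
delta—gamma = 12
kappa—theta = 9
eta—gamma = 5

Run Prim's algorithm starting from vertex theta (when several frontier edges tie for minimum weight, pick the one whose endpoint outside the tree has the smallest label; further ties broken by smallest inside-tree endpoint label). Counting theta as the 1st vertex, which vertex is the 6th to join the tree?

gamma

Prim's algorithm from theta:
Step 1: cheapest edge leaving the tree is kappa—theta (9); add kappa.
Step 2: cheapest edge leaving the tree is delta—kappa (10); add delta.
Step 3: cheapest edge leaving the tree is delta—eta (4); add eta.
Step 4: cheapest edge leaving the tree is eta—zeta (3); add zeta.
Step 5: cheapest edge leaving the tree is eta—gamma (5); add gamma.
Vertex order: theta, kappa, delta, eta, zeta, gamma. The 6th vertex is gamma.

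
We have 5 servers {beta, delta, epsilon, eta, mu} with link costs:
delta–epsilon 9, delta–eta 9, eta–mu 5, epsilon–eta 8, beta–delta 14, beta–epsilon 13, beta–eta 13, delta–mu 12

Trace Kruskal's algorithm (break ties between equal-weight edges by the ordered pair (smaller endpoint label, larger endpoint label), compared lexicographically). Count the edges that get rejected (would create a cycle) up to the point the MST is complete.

Kruskal's algorithm — process edges by increasing weight (ties by edge label):
eta–mu (5): add — endpoints in different components.
epsilon–eta (8): add — endpoints in different components.
delta–epsilon (9): add — endpoints in different components.
delta–eta (9): skip — delta and eta already connected.
delta–mu (12): skip — delta and mu already connected.
beta–epsilon (13): add — endpoints in different components.
Edges rejected before the tree was complete: 2.

2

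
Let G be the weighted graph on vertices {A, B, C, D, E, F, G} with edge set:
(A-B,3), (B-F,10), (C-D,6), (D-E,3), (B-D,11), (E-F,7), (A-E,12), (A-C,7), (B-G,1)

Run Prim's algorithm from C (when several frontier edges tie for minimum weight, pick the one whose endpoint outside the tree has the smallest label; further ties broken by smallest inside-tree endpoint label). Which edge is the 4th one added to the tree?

Prim's algorithm from C:
Step 1: frontier [C-D 6, A-C 7] → take C-D (6); add D.
Step 2: frontier [A-C 7, D-E 3, B-D 11] → take D-E (3); add E.
Step 3: frontier [A-C 7, B-D 11, E-F 7, A-E 12] → take A-C (7); add A.
Step 4: frontier [A-B 3, B-D 11, E-F 7] → take A-B (3); add B.
Step 5: frontier [B-G 1, B-F 10, E-F 7] → take B-G (1); add G.
Step 6: frontier [B-F 10, E-F 7] → take E-F (7); add F.
The 4th edge added is A-B.

A-B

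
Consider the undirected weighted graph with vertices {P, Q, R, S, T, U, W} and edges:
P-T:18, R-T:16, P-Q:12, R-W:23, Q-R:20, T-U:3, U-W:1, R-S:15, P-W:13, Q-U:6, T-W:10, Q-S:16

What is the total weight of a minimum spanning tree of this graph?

Prim's algorithm from R:
Step 1: frontier [R-S 15, R-T 16, Q-R 20, R-W 23] → take R-S (15); add S.
Step 2: frontier [R-T 16, Q-R 20, R-W 23, Q-S 16] → take Q-S (16); add Q.
Step 3: frontier [Q-U 6, P-Q 12, R-T 16, R-W 23] → take Q-U (6); add U.
Step 4: frontier [P-Q 12, R-T 16, R-W 23, U-W 1, T-U 3] → take U-W (1); add W.
Step 5: frontier [P-Q 12, R-T 16, T-U 3, T-W 10, P-W 13] → take T-U (3); add T.
Step 6: frontier [P-Q 12, P-T 18, P-W 13] → take P-Q (12); add P.
MST edges: R-S, Q-S, Q-U, U-W, T-U, P-Q; total weight 15+16+6+1+3+12 = 53.

53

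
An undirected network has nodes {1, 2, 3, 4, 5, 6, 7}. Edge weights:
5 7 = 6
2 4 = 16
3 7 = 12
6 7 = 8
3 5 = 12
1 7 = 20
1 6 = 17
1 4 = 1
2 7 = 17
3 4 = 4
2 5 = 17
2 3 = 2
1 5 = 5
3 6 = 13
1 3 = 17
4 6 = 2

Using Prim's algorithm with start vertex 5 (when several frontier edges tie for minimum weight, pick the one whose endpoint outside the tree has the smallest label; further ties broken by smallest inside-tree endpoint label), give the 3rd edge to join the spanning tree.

4-6

Grow the tree from 5 using Prim:
Step 1: cheapest edge leaving the tree is 1 5 (5); add 1.
Step 2: cheapest edge leaving the tree is 1 4 (1); add 4.
Step 3: cheapest edge leaving the tree is 4 6 (2); add 6.
Step 4: cheapest edge leaving the tree is 3 4 (4); add 3.
Step 5: cheapest edge leaving the tree is 2 3 (2); add 2.
Step 6: cheapest edge leaving the tree is 5 7 (6); add 7.
The 3rd edge added is 4 6.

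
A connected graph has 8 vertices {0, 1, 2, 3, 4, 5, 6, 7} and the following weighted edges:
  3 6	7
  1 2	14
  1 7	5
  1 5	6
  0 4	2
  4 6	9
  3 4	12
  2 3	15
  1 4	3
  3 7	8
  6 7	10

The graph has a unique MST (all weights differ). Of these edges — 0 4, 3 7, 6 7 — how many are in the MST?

2

Kruskal: consider edges lightest-first.
0 4 (2): add — endpoints in different components.
1 4 (3): add — endpoints in different components.
1 7 (5): add — endpoints in different components.
1 5 (6): add — endpoints in different components.
3 6 (7): add — endpoints in different components.
3 7 (8): add — endpoints in different components.
4 6 (9): skip — 4 and 6 already connected.
6 7 (10): skip — 6 and 7 already connected.
3 4 (12): skip — 3 and 4 already connected.
1 2 (14): add — endpoints in different components.
MST edge set: {0 4, 1 4, 1 7, 1 5, 3 6, 3 7, 1 2}.
Of the listed edges, {0 4, 3 7} are in the MST → 2.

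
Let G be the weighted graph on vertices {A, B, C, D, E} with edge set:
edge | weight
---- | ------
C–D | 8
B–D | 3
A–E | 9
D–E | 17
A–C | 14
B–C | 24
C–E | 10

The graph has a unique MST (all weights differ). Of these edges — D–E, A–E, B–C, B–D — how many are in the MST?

Kruskal's algorithm — process edges by increasing weight (ties by edge label):
B–D (3): add — endpoints in different components.
C–D (8): add — endpoints in different components.
A–E (9): add — endpoints in different components.
C–E (10): add — endpoints in different components.
MST edge set: {B–D, C–D, A–E, C–E}.
Of the listed edges, {A–E, B–D} are in the MST → 2.

2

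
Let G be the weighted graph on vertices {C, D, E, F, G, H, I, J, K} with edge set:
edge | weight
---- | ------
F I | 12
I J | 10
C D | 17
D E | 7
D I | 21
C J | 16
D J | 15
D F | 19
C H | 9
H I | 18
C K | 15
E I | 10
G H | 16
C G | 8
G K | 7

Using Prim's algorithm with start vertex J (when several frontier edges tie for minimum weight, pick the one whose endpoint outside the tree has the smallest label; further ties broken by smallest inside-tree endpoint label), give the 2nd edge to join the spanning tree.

Prim's algorithm from J:
Step 1: cheapest edge leaving the tree is I J (10); add I.
Step 2: cheapest edge leaving the tree is E I (10); add E.
Step 3: cheapest edge leaving the tree is D E (7); add D.
Step 4: cheapest edge leaving the tree is F I (12); add F.
Step 5: cheapest edge leaving the tree is C J (16); add C.
Step 6: cheapest edge leaving the tree is C G (8); add G.
Step 7: cheapest edge leaving the tree is G K (7); add K.
Step 8: cheapest edge leaving the tree is C H (9); add H.
The 2nd edge added is E I.

E-I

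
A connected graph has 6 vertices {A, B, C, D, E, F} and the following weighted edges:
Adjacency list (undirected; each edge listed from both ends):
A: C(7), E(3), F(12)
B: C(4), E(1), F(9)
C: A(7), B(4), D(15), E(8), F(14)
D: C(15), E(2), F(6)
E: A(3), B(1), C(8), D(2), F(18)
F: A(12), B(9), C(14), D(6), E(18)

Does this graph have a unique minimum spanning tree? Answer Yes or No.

Kruskal: consider edges lightest-first.
B–E (1): add — endpoints in different components.
D–E (2): add — endpoints in different components.
A–E (3): add — endpoints in different components.
B–C (4): add — endpoints in different components.
D–F (6): add — endpoints in different components.
Every non-tree edge has weight strictly greater than the heaviest edge on the tree path between its endpoints, so the MST is unique.

Yes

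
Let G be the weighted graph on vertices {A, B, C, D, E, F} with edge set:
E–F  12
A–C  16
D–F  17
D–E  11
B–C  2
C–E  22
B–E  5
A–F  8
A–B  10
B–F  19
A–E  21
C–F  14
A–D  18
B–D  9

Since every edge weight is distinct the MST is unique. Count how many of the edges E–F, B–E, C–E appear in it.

Kruskal: consider edges lightest-first.
B–C (2): add. Components now {A} {B,C} {D} {E} {F}
B–E (5): add. Components now {A} {B,C,E} {D} {F}
A–F (8): add. Components now {A,F} {B,C,E} {D}
B–D (9): add. Components now {A,F} {B,C,D,E}
A–B (10): add. Components now {A,B,C,D,E,F}
MST edge set: {B–C, B–E, A–F, B–D, A–B}.
Of the listed edges, {B–E} are in the MST → 1.

1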